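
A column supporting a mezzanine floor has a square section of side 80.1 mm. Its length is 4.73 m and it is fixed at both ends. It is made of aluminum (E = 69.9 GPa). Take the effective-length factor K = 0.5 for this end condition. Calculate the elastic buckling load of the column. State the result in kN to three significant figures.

P_cr ≈ 423 kN

I = a⁴/12 = 80.1⁴/12 = 3.430×10^6 mm⁴
I = 3.430×10^6 mm⁴ = 3.430×10^-6 m⁴
Effective length L_e = K·L = 0.5 × 4.73 = 2.365 m
P_cr = π²EI / L_e² = π² × 69.9×10⁹ × 3.430×10^-6 / 2.365² = 4.231×10^5 N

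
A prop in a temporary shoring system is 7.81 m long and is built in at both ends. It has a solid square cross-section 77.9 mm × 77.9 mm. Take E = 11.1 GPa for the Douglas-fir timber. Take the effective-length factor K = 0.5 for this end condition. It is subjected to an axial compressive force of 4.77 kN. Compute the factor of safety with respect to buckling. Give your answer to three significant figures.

n ≈ 4.62

I = a⁴/12 = 77.9⁴/12 = 3.069×10^6 mm⁴
I = 3.069×10^6 mm⁴ = 3.069×10^-6 m⁴
Effective length L_e = K·L = 0.5 × 7.81 = 3.905 m
P_cr = π²EI / L_e² = π² × 11.1×10⁹ × 3.069×10^-6 / 3.905² = 2.205×10^4 N
Factor of safety n = P_cr / P = 22.047 / 4.77 = 4.62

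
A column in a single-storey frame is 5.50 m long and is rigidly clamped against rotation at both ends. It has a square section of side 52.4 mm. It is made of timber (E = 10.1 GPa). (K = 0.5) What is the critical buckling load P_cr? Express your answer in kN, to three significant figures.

P_cr ≈ 8.28 kN

I = a⁴/12 = 52.4⁴/12 = 6.283×10^5 mm⁴
I = 6.283×10^5 mm⁴ = 6.283×10^-7 m⁴
Effective length L_e = K·L = 0.5 × 5.50 = 2.750 m
P_cr = π²EI / L_e² = π² × 10.1×10⁹ × 6.283×10^-7 / 2.750² = 8.281×10^3 N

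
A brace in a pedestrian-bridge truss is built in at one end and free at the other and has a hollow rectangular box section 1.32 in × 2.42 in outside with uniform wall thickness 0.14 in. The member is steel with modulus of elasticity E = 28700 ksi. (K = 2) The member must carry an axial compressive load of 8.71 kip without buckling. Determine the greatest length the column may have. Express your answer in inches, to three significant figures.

Inner dimensions: h_i = 2.42 − 2×0.14 = 2.140 in, b_i = 1.32 − 2×0.14 = 1.040 in
Weak-axis I_min = (h_o·b_o³ − h_i·b_i³)/12 with b_o = 1.32, b_i = 1.040 in (shorter outer/inner sides).
I_min = (2.42×1.32³ − 2.140×1.040³)/12 = 0.2632 in⁴
At the buckling limit P_cr = P = 8.710×10^3 lb
From P_cr = π²EI/(K·L)²:  L = (1/K)·√(π²EI/P_cr) = (1/2)·√(π²×2.87×10^7×0.2632/8.710×10^3)
L = 46.3 in

L_max ≈ 46.3 in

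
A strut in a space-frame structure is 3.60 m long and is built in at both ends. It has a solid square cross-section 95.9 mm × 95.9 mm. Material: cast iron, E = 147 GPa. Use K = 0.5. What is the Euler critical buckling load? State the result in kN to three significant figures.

I = a⁴/12 = 95.9⁴/12 = 7.048×10^6 mm⁴
I = 7.048×10^6 mm⁴ = 7.048×10^-6 m⁴
Effective length L_e = K·L = 0.5 × 3.60 = 1.800 m
P_cr = π²EI / L_e² = π² × 147×10⁹ × 7.048×10^-6 / 1.800² = 3.156×10^6 N

P_cr ≈ 3160 kN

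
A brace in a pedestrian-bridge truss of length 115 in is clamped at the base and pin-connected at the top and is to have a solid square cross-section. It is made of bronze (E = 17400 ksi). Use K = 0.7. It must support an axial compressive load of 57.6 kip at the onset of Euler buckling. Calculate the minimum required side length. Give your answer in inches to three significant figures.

L_e = K·L = 0.7 × 115 = 80.50 in
Required I = P_cr·L_e²/(π²E) = 5.760×10^4 × 80.50² / (π² × 1.74×10^7) = 2.174 in⁴
Solid square: I = a⁴/12  ⇒  a = (12I)^(1/4) = (12×2.174)^(1/4) = 2.26 in

a ≈ 2.26 in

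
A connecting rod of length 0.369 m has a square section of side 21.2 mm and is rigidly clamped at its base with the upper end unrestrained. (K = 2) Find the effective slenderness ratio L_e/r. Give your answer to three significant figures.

λ ≈ 121

For a square r = a/√12 = 21.2/√12 = 6.120 mm
L_e = K·L = 2 × 0.369 m = 0.7380 m = 738.00 mm
λ = L_e / r_min = 738.00 / 6.120 = 121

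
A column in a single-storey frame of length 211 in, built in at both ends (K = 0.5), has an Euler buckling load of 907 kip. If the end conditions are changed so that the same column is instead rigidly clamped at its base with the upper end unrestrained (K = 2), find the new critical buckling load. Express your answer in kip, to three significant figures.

P_cr ≈ 56.7 kip

P_cr ∝ 1/K², so P_cr,new = P_cr,old × (K_old/K_new)² = 907 × (0.5/2)²
= 907 × 0.06250 = 56.7 kip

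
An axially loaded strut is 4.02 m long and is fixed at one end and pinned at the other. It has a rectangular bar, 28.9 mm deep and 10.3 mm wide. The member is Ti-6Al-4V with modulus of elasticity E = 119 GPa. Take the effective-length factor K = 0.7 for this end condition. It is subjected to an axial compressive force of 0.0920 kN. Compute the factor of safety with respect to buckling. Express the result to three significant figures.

n ≈ 4.24

Buckling occurs about the weak axis: I_min = h·b³/12 with b = 10.3 mm (the shorter side).
I_min = 28.9×10.3³/12 = 2.632×10^3 mm⁴
I = 2.632×10^3 mm⁴ = 2.632×10^-9 m⁴
Effective length L_e = K·L = 0.7 × 4.02 = 2.814 m
P_cr = π²EI / L_e² = π² × 119×10⁹ × 2.632×10^-9 / 2.814² = 390.3 N
Factor of safety n = P_cr / P = 0.39033 / 0.0920 = 4.24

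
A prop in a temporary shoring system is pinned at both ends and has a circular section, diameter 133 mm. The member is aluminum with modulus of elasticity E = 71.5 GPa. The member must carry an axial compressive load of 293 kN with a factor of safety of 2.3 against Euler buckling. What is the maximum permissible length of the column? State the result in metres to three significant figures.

L_max ≈ 4.01 m

I = πd⁴/64 = π×133⁴/64 = 1.536×10^7 mm⁴
I = 1.536×10^-5 m⁴
Required critical load P_cr = n·P = 2.3 × 293 = 673.9 kN = 6.739×10^5 N
From P_cr = π²EI/(K·L)²:  L = (1/K)·√(π²EI/P_cr) = (1/1)·√(π²×7.15×10^10×1.536×10^-5/6.739×10^5)
L = 4.01 m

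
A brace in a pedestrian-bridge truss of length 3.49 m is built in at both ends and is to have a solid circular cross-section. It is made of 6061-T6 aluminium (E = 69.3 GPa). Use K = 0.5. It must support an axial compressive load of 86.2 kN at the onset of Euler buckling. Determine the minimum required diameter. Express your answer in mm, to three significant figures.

d ≈ 52.9 mm

L_e = K·L = 0.5 × 3.49 = 1.745 m
Required I = P_cr·L_e²/(π²E) = 8.620×10^4 × 1.745² / (π² × 6.93×10^10) = 3.838×10^-7 m⁴
I_req = 3.838×10^5 mm⁴
Solid circle: I = πd⁴/64  ⇒  d = (64I/π)^(1/4) = (64×3.838×10^5/π)^(1/4) = 52.9 mm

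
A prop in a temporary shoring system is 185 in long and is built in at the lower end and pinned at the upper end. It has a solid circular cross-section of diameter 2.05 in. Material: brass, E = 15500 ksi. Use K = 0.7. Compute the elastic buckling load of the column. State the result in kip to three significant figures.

I = πd⁴/64 = π×2.05⁴/64 = 0.8669 in⁴
Effective length L_e = K·L = 0.7 × 185 = 129.5 in
P_cr = π²EI / L_e² = π² × 15500×10³ × 0.8669 / 129.5² = 7.908×10^3 lb

P_cr ≈ 7.91 kip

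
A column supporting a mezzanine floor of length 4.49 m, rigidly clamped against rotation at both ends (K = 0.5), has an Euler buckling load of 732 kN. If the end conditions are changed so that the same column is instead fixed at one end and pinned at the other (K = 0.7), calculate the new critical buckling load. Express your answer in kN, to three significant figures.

P_cr ∝ 1/K², so P_cr,new = P_cr,old × (K_old/K_new)² = 732 × (0.5/0.7)²
= 732 × 0.5102 = 373 kN

P_cr ≈ 373 kN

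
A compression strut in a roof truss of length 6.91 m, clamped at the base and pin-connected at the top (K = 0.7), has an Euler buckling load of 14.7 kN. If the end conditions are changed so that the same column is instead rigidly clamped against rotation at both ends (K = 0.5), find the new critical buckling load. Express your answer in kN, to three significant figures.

P_cr ≈ 28.8 kN

P_cr ∝ 1/K², so P_cr,new = P_cr,old × (K_old/K_new)² = 14.7 × (0.7/0.5)²
= 14.7 × 1.960 = 28.8 kN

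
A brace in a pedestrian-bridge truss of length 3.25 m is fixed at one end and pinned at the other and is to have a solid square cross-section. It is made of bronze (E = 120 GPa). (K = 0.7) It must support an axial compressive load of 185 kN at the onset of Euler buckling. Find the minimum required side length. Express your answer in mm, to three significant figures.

a ≈ 55.8 mm

L_e = K·L = 0.7 × 3.25 = 2.275 m
Required I = P_cr·L_e²/(π²E) = 1.850×10^5 × 2.275² / (π² × 1.20×10^11) = 8.085×10^-7 m⁴
I_req = 8.085×10^5 mm⁴
Solid square: I = a⁴/12  ⇒  a = (12I)^(1/4) = (12×8.085×10^5)^(1/4) = 55.8 mm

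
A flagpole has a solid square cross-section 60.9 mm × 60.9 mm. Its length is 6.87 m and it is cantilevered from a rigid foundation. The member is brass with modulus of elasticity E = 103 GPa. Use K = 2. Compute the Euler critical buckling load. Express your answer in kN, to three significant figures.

I = a⁴/12 = 60.9⁴/12 = 1.146×10^6 mm⁴
I = 1.146×10^6 mm⁴ = 1.146×10^-6 m⁴
Effective length L_e = K·L = 2 × 6.87 = 13.74 m
P_cr = π²EI / L_e² = π² × 103×10⁹ × 1.146×10^-6 / 13.74² = 6.172×10^3 N

P_cr ≈ 6.17 kN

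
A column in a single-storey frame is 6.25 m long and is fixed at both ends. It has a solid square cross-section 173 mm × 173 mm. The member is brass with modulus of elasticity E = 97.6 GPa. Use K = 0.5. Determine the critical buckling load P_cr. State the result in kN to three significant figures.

P_cr ≈ 7360 kN

I = a⁴/12 = 173⁴/12 = 7.465×10^7 mm⁴
I = 7.465×10^7 mm⁴ = 7.465×10^-5 m⁴
Effective length L_e = K·L = 0.5 × 6.25 = 3.125 m
P_cr = π²EI / L_e² = π² × 97.6×10⁹ × 7.465×10^-5 / 3.125² = 7.363×10^6 N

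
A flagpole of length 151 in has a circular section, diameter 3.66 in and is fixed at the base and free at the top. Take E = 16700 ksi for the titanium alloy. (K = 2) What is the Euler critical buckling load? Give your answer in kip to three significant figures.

P_cr ≈ 15.9 kip

I = πd⁴/64 = π×3.66⁴/64 = 8.808 in⁴
Effective length L_e = K·L = 2 × 151 = 302.0 in
P_cr = π²EI / L_e² = π² × 16700×10³ × 8.808 / 302.0² = 1.592×10^4 lb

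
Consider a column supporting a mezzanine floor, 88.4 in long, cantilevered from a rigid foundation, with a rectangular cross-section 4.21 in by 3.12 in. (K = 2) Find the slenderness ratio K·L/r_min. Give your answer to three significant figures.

λ ≈ 196

Buckling occurs about the weak axis: I_min = h·b³/12 with b = 3.12 in (the shorter side).
I_min = 4.21×3.12³/12 = 10.66 in⁴
A = 13.14 in²;  r_min = √(I/A) = √(10.66/13.14) = 0.9007 in
L_e = K·L = 2 × 88.4 = 176.8 in
λ = L_e / r_min = 176.80 / 0.9007 = 196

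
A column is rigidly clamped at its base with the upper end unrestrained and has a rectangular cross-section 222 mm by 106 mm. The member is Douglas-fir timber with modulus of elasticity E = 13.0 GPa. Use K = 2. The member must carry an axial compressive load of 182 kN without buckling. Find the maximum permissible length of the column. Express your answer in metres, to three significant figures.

Buckling occurs about the weak axis: I_min = h·b³/12 with b = 106 mm (the shorter side).
I_min = 222×106³/12 = 2.203×10^7 mm⁴
I = 2.203×10^-5 m⁴
At the buckling limit P_cr = P = 1.820×10^5 N
From P_cr = π²EI/(K·L)²:  L = (1/K)·√(π²EI/P_cr) = (1/2)·√(π²×1.30×10^10×2.203×10^-5/1.820×10^5)
L = 1.97 m

L_max ≈ 1.97 m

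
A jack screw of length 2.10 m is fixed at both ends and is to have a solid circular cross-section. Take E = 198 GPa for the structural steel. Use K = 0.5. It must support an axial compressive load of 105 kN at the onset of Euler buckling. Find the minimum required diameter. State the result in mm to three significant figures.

L_e = K·L = 0.5 × 2.10 = 1.050 m
Required I = P_cr·L_e²/(π²E) = 1.050×10^5 × 1.050² / (π² × 1.98×10^11) = 5.924×10^-8 m⁴
I_req = 5.924×10^4 mm⁴
Solid circle: I = πd⁴/64  ⇒  d = (64I/π)^(1/4) = (64×5.924×10^4/π)^(1/4) = 33.1 mm

d ≈ 33.1 mm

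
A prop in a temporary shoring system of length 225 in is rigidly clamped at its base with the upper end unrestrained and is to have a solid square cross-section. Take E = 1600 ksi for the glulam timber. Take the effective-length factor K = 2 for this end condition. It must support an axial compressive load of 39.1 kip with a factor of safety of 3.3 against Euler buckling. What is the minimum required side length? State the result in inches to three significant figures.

Required P_cr = n·P = 3.3 × 39.1 = 129.0 kip
L_e = K·L = 2 × 225 = 450.0 in
Required I = P_cr·L_e²/(π²E) = 1.290×10^5 × 450.0² / (π² × 1.60×10^6) = 1.655×10^3 in⁴
Solid square: I = a⁴/12  ⇒  a = (12I)^(1/4) = (12×1.655×10^3)^(1/4) = 11.9 in

a ≈ 11.9 in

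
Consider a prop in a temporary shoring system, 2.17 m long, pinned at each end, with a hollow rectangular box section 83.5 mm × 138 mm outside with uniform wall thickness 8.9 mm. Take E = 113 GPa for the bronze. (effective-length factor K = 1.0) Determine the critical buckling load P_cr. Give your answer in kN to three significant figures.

P_cr ≈ 913 kN

Inner dimensions: h_i = 138 − 2×8.9 = 120.2 mm, b_i = 83.5 − 2×8.9 = 65.70 mm
Weak-axis I_min = (h_o·b_o³ − h_i·b_i³)/12 with b_o = 83.5, b_i = 65.70 mm (shorter outer/inner sides).
I_min = (138×83.5³ − 120.2×65.70³)/12 = 3.854×10^6 mm⁴
I = 3.854×10^6 mm⁴ = 3.854×10^-6 m⁴
Effective length L_e = K·L = 1 × 2.17 = 2.170 m
P_cr = π²EI / L_e² = π² × 113×10⁹ × 3.854×10^-6 / 2.170² = 9.129×10^5 N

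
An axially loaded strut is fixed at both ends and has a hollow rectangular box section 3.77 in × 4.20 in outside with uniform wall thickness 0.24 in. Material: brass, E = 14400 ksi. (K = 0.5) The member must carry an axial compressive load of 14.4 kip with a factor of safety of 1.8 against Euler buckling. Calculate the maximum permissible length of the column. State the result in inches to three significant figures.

L_max ≈ 411 in

Inner dimensions: h_i = 4.20 − 2×0.24 = 3.720 in, b_i = 3.77 − 2×0.24 = 3.290 in
Weak-axis I_min = (h_o·b_o³ − h_i·b_i³)/12 with b_o = 3.77, b_i = 3.290 in (shorter outer/inner sides).
I_min = (4.20×3.77³ − 3.720×3.290³)/12 = 7.714 in⁴
Required critical load P_cr = n·P = 1.8 × 14.4 = 25.92 kip = 2.592×10^4 lb
From P_cr = π²EI/(K·L)²:  L = (1/K)·√(π²EI/P_cr) = (1/0.5)·√(π²×1.44×10^7×7.714/2.592×10^4)
L = 411 in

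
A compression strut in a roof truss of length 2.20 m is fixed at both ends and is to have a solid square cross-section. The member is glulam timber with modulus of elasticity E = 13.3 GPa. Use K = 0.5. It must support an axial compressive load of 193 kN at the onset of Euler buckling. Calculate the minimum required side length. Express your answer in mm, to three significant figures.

L_e = K·L = 0.5 × 2.20 = 1.100 m
Required I = P_cr·L_e²/(π²E) = 1.930×10^5 × 1.100² / (π² × 1.33×10^10) = 1.779×10^-6 m⁴
I_req = 1.779×10^6 mm⁴
Solid square: I = a⁴/12  ⇒  a = (12I)^(1/4) = (12×1.779×10^6)^(1/4) = 68.0 mm

a ≈ 68.0 mm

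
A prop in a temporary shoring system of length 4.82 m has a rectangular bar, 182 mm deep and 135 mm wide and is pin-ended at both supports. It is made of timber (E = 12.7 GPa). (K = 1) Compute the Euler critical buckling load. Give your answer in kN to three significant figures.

P_cr ≈ 201 kN

Buckling occurs about the weak axis: I_min = h·b³/12 with b = 135 mm (the shorter side).
I_min = 182×135³/12 = 3.732×10^7 mm⁴
I = 3.732×10^7 mm⁴ = 3.732×10^-5 m⁴
Effective length L_e = K·L = 1 × 4.82 = 4.820 m
P_cr = π²EI / L_e² = π² × 12.7×10⁹ × 3.732×10^-5 / 4.820² = 2.013×10^5 N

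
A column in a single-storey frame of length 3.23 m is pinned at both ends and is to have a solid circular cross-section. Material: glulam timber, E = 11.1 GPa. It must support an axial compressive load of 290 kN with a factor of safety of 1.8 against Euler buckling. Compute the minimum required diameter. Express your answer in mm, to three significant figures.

d ≈ 178 mm

Required P_cr = n·P = 1.8 × 290 = 522.0 kN
L_e = K·L = 1 × 3.23 = 3.230 m
Required I = P_cr·L_e²/(π²E) = 5.220×10^5 × 3.230² / (π² × 1.11×10^10) = 4.971×10^-5 m⁴
I_req = 4.971×10^7 mm⁴
Solid circle: I = πd⁴/64  ⇒  d = (64I/π)^(1/4) = (64×4.971×10^7/π)^(1/4) = 178 mm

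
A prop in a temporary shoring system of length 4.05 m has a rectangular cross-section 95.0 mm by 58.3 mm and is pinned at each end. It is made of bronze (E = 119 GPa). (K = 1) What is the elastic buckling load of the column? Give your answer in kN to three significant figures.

P_cr ≈ 112 kN

Buckling occurs about the weak axis: I_min = h·b³/12 with b = 58.3 mm (the shorter side).
I_min = 95.0×58.3³/12 = 1.569×10^6 mm⁴
I = 1.569×10^6 mm⁴ = 1.569×10^-6 m⁴
Effective length L_e = K·L = 1 × 4.05 = 4.050 m
P_cr = π²EI / L_e² = π² × 119×10⁹ × 1.569×10^-6 / 4.050² = 1.123×10^5 N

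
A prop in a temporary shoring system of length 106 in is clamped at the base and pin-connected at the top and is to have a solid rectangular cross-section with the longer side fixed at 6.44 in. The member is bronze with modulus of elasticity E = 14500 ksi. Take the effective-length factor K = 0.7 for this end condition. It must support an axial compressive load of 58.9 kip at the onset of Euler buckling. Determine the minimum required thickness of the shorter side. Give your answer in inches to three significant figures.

b ≈ 1.62 in

L_e = K·L = 0.7 × 106 = 74.20 in
Required I = P_cr·L_e²/(π²E) = 5.890×10^4 × 74.20² / (π² × 1.45×10^7) = 2.266 in⁴
Rectangle, weak axis: I_min = h·b³/12 with h = 6.44 in fixed  ⇒  b = (12I/h)^(1/3) = 1.62 in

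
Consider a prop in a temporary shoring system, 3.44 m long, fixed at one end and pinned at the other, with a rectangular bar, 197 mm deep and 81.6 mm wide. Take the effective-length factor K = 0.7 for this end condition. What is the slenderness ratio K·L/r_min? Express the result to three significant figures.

λ ≈ 102

Buckling occurs about the weak axis: I_min = h·b³/12 with b = 81.6 mm (the shorter side).
I_min = 197×81.6³/12 = 8.920×10^6 mm⁴
A = 1.608×10^4 mm²;  r_min = √(I/A) = √(8.920×10^6/1.608×10^4) = 23.56 mm
L_e = K·L = 0.7 × 3.44 m = 2.408 m = 2408.0 mm
λ = L_e / r_min = 2408.0 / 23.56 = 102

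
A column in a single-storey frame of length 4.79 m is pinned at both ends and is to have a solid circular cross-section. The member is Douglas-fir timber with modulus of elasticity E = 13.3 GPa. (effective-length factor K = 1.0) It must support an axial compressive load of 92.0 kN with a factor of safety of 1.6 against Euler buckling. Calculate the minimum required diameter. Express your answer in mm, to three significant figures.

Required P_cr = n·P = 1.6 × 92.0 = 147.2 kN
L_e = K·L = 1 × 4.79 = 4.790 m
Required I = P_cr·L_e²/(π²E) = 1.472×10^5 × 4.790² / (π² × 1.33×10^10) = 2.573×10^-5 m⁴
I_req = 2.573×10^7 mm⁴
Solid circle: I = πd⁴/64  ⇒  d = (64I/π)^(1/4) = (64×2.573×10^7/π)^(1/4) = 151 mm

d ≈ 151 mm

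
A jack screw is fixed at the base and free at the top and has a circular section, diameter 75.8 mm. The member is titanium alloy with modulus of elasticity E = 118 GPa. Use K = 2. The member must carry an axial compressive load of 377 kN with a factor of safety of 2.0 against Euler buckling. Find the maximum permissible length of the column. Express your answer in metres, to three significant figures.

I = πd⁴/64 = π×75.8⁴/64 = 1.620×10^6 mm⁴
I = 1.620×10^-6 m⁴
Required critical load P_cr = n·P = 2.0 × 377 = 754.0 kN = 7.540×10^5 N
From P_cr = π²EI/(K·L)²:  L = (1/K)·√(π²EI/P_cr) = (1/2)·√(π²×1.18×10^11×1.620×10^-6/7.540×10^5)
L = 0.791 m

L_max ≈ 0.791 m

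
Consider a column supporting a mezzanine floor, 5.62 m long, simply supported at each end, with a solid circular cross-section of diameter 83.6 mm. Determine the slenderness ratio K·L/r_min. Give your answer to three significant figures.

λ ≈ 269

For a solid circle r = d/4 = 83.6/4 = 20.90 mm
L_e = K·L = 1 × 5.62 m = 5.620 m = 5620.0 mm
λ = L_e / r_min = 5620.0 / 20.90 = 269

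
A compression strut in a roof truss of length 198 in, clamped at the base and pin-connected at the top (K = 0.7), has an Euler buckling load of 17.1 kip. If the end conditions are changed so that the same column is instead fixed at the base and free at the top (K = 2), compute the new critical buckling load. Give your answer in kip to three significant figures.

P_cr ∝ 1/K², so P_cr,new = P_cr,old × (K_old/K_new)² = 17.1 × (0.7/2)²
= 17.1 × 0.1225 = 2.09 kip

P_cr ≈ 2.09 kip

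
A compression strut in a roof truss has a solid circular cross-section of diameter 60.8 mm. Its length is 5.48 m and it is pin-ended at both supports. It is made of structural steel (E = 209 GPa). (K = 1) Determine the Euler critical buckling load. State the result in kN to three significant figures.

P_cr ≈ 46.1 kN

I = πd⁴/64 = π×60.8⁴/64 = 6.708×10^5 mm⁴
I = 6.708×10^5 mm⁴ = 6.708×10^-7 m⁴
Effective length L_e = K·L = 1 × 5.48 = 5.480 m
P_cr = π²EI / L_e² = π² × 209×10⁹ × 6.708×10^-7 / 5.480² = 4.608×10^4 N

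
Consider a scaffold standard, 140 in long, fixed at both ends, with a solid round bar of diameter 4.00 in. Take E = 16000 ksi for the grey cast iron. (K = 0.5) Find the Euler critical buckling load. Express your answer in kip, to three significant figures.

P_cr ≈ 405 kip

I = πd⁴/64 = π×4.00⁴/64 = 12.57 in⁴
Effective length L_e = K·L = 0.5 × 140 = 70.00 in
P_cr = π²EI / L_e² = π² × 16000×10³ × 12.57 / 70.00² = 4.050×10^5 lb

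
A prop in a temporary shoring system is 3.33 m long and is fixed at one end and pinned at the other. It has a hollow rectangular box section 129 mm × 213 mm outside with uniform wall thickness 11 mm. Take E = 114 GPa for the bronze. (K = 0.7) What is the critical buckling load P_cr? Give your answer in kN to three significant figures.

Inner dimensions: h_i = 213 − 2×11 = 191.0 mm, b_i = 129 − 2×11 = 107.0 mm
Weak-axis I_min = (h_o·b_o³ − h_i·b_i³)/12 with b_o = 129, b_i = 107.0 mm (shorter outer/inner sides).
I_min = (213×129³ − 191.0×107.0³)/12 = 1.861×10^7 mm⁴
I = 1.861×10^7 mm⁴ = 1.861×10^-5 m⁴
Effective length L_e = K·L = 0.7 × 3.33 = 2.331 m
P_cr = π²EI / L_e² = π² × 114×10⁹ × 1.861×10^-5 / 2.331² = 3.853×10^6 N

P_cr ≈ 3850 kN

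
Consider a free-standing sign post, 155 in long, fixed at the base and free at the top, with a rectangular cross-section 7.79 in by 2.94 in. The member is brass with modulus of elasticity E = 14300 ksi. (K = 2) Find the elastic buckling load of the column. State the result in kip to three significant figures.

P_cr ≈ 24.2 kip

Buckling occurs about the weak axis: I_min = h·b³/12 with b = 2.94 in (the shorter side).
I_min = 7.79×2.94³/12 = 16.50 in⁴
Effective length L_e = K·L = 2 × 155 = 310.0 in
P_cr = π²EI / L_e² = π² × 14300×10³ × 16.50 / 310.0² = 2.423×10^4 lb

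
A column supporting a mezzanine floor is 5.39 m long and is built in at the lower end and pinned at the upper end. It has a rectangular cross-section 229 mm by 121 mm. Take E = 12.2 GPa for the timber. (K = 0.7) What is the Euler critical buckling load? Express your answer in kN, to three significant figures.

Buckling occurs about the weak axis: I_min = h·b³/12 with b = 121 mm (the shorter side).
I_min = 229×121³/12 = 3.381×10^7 mm⁴
I = 3.381×10^7 mm⁴ = 3.381×10^-5 m⁴
Effective length L_e = K·L = 0.7 × 5.39 = 3.773 m
P_cr = π²EI / L_e² = π² × 12.2×10⁹ × 3.381×10^-5 / 3.773² = 2.860×10^5 N

P_cr ≈ 286 kN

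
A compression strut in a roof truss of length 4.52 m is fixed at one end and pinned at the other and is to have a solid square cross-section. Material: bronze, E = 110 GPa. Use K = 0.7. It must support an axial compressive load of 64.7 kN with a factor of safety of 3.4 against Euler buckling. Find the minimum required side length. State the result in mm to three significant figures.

a ≈ 70.2 mm

Required P_cr = n·P = 3.4 × 64.7 = 220.0 kN
L_e = K·L = 0.7 × 4.52 = 3.164 m
Required I = P_cr·L_e²/(π²E) = 2.200×10^5 × 3.164² / (π² × 1.10×10^11) = 2.028×10^-6 m⁴
I_req = 2.028×10^6 mm⁴
Solid square: I = a⁴/12  ⇒  a = (12I)^(1/4) = (12×2.028×10^6)^(1/4) = 70.2 mm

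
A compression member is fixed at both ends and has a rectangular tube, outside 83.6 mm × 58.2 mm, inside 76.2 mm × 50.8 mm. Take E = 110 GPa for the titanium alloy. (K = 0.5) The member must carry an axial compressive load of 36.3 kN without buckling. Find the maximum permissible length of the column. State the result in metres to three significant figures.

L_max ≈ 8.04 m

Weak-axis I_min = (h_o·b_o³ − h_i·b_i³)/12 with b_o = 58.2, b_i = 50.80 mm (shorter outer/inner sides).
I_min = (83.6×58.2³ − 76.20×50.80³)/12 = 5.409×10^5 mm⁴
I = 5.409×10^-7 m⁴
At the buckling limit P_cr = P = 3.630×10^4 N
From P_cr = π²EI/(K·L)²:  L = (1/K)·√(π²EI/P_cr) = (1/0.5)·√(π²×1.10×10^11×5.409×10^-7/3.630×10^4)
L = 8.04 m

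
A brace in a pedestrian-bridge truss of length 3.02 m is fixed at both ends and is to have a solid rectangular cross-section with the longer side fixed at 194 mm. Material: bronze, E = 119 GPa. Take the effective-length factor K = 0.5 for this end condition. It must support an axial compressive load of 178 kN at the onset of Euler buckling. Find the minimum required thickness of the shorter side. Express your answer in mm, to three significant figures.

L_e = K·L = 0.5 × 3.02 = 1.510 m
Required I = P_cr·L_e²/(π²E) = 1.780×10^5 × 1.510² / (π² × 1.19×10^11) = 3.456×10^-7 m⁴
I_req = 3.456×10^5 mm⁴
Rectangle, weak axis: I_min = h·b³/12 with h = 194 mm fixed  ⇒  b = (12I/h)^(1/3) = 27.8 mm

b ≈ 27.8 mm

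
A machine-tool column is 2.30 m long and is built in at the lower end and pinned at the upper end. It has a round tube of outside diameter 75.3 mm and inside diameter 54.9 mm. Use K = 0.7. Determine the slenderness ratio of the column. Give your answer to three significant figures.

λ ≈ 69.1

d_o = 75.3 mm, d_i = 54.9 mm
I = π(d_o⁴ − d_i⁴)/64 = π(75.3⁴ − 54.90⁴)/64 = 1.132×10^6 mm⁴
A = 2.086×10^3 mm²;  r_min = √(I/A) = √(1.132×10^6/2.086×10^3) = 23.30 mm
L_e = K·L = 0.7 × 2.30 m = 1.610 m = 1610.0 mm
λ = L_e / r_min = 1610.0 / 23.30 = 69.1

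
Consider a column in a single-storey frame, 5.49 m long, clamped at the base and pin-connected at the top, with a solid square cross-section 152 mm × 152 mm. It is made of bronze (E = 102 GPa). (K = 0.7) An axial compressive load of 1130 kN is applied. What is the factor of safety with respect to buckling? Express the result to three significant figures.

n ≈ 2.68

I = a⁴/12 = 152⁴/12 = 4.448×10^7 mm⁴
I = 4.448×10^7 mm⁴ = 4.448×10^-5 m⁴
Effective length L_e = K·L = 0.7 × 5.49 = 3.843 m
P_cr = π²EI / L_e² = π² × 102×10⁹ × 4.448×10^-5 / 3.843² = 3.032×10^6 N
Factor of safety n = P_cr / P = 3032.2 / 1130 = 2.68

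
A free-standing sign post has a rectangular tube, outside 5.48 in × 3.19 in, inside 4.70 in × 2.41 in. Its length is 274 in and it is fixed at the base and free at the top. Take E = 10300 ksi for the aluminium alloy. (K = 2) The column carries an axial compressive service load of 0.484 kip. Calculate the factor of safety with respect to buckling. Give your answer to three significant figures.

Weak-axis I_min = (h_o·b_o³ − h_i·b_i³)/12 with b_o = 3.19, b_i = 2.410 in (shorter outer/inner sides).
I_min = (5.48×3.19³ − 4.700×2.410³)/12 = 9.342 in⁴
Effective length L_e = K·L = 2 × 274 = 548.0 in
P_cr = π²EI / L_e² = π² × 10300×10³ × 9.342 / 548.0² = 3.162×10^3 lb
Factor of safety n = P_cr / P = 3.1623 / 0.484 = 6.53

n ≈ 6.53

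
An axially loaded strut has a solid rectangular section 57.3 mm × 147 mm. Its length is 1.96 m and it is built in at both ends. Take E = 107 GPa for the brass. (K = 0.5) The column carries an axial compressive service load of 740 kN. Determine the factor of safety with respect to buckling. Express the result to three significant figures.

n ≈ 3.42

Buckling occurs about the weak axis: I_min = h·b³/12 with b = 57.3 mm (the shorter side).
I_min = 147×57.3³/12 = 2.305×10^6 mm⁴
I = 2.305×10^6 mm⁴ = 2.305×10^-6 m⁴
Effective length L_e = K·L = 0.5 × 1.96 = 0.9800 m
P_cr = π²EI / L_e² = π² × 107×10⁹ × 2.305×10^-6 / 0.9800² = 2.534×10^6 N
Factor of safety n = P_cr / P = 2534.1 / 740 = 3.42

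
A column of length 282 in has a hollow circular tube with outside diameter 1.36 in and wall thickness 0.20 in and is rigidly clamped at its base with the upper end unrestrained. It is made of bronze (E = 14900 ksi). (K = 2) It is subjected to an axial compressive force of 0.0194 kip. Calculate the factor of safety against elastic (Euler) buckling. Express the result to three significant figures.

n ≈ 3.01

Inner diameter d_i = 1.36 − 2×0.20 = 0.9600 in
I = π(d_o⁴ − d_i⁴)/64 = π(1.36⁴ − 0.9600⁴)/64 = 0.1262 in⁴
Effective length L_e = K·L = 2 × 282 = 564.0 in
P_cr = π²EI / L_e² = π² × 14900×10³ × 0.1262 / 564.0² = 58.36 lb
Factor of safety n = P_cr / P = 0.058360 / 0.0194 = 3.01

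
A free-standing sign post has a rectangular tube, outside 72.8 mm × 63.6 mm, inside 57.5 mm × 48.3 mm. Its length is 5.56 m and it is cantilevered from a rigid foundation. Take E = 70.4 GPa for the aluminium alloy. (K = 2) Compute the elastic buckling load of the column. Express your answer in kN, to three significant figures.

Weak-axis I_min = (h_o·b_o³ − h_i·b_i³)/12 with b_o = 63.6, b_i = 48.30 mm (shorter outer/inner sides).
I_min = (72.8×63.6³ − 57.50×48.30³)/12 = 1.021×10^6 mm⁴
I = 1.021×10^6 mm⁴ = 1.021×10^-6 m⁴
Effective length L_e = K·L = 2 × 5.56 = 11.12 m
P_cr = π²EI / L_e² = π² × 70.4×10⁹ × 1.021×10^-6 / 11.12² = 5.736×10^3 N

P_cr ≈ 5.74 kN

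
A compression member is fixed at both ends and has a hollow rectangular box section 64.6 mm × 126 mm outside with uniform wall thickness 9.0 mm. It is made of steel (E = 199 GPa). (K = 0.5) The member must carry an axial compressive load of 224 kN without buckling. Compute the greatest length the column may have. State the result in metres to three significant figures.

L_max ≈ 8.21 m

Inner dimensions: h_i = 126 − 2×9.0 = 108.0 mm, b_i = 64.6 − 2×9.0 = 46.60 mm
Weak-axis I_min = (h_o·b_o³ − h_i·b_i³)/12 with b_o = 64.6, b_i = 46.60 mm (shorter outer/inner sides).
I_min = (126×64.6³ − 108.0×46.60³)/12 = 1.920×10^6 mm⁴
I = 1.920×10^-6 m⁴
At the buckling limit P_cr = P = 2.240×10^5 N
From P_cr = π²EI/(K·L)²:  L = (1/K)·√(π²EI/P_cr) = (1/0.5)·√(π²×1.99×10^11×1.920×10^-6/2.240×10^5)
L = 8.21 m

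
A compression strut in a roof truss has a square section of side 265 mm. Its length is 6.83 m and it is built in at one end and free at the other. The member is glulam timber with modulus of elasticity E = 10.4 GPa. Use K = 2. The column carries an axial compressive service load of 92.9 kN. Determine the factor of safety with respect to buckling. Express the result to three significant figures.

I = a⁴/12 = 265⁴/12 = 4.110×10^8 mm⁴
I = 4.110×10^8 mm⁴ = 4.110×10^-4 m⁴
Effective length L_e = K·L = 2 × 6.83 = 13.66 m
P_cr = π²EI / L_e² = π² × 10.4×10⁹ × 4.110×10^-4 / 13.66² = 2.261×10^5 N
Factor of safety n = P_cr / P = 226.07 / 92.9 = 2.43

n ≈ 2.43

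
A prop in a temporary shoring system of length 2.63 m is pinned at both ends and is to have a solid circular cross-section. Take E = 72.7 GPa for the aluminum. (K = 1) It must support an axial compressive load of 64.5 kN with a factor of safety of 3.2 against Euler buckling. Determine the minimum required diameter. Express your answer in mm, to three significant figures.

Required P_cr = n·P = 3.2 × 64.5 = 206.4 kN
L_e = K·L = 1 × 2.63 = 2.630 m
Required I = P_cr·L_e²/(π²E) = 2.064×10^5 × 2.630² / (π² × 7.27×10^10) = 1.990×10^-6 m⁴
I_req = 1.990×10^6 mm⁴
Solid circle: I = πd⁴/64  ⇒  d = (64I/π)^(1/4) = (64×1.990×10^6/π)^(1/4) = 79.8 mm

d ≈ 79.8 mm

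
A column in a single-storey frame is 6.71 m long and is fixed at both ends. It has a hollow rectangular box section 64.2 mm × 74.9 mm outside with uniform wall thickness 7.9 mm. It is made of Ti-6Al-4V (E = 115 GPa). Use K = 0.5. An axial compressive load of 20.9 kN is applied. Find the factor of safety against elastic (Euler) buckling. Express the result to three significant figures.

n ≈ 5.27

Inner dimensions: h_i = 74.9 − 2×7.9 = 59.10 mm, b_i = 64.2 − 2×7.9 = 48.40 mm
Weak-axis I_min = (h_o·b_o³ − h_i·b_i³)/12 with b_o = 64.2, b_i = 48.40 mm (shorter outer/inner sides).
I_min = (74.9×64.2³ − 59.10×48.40³)/12 = 1.093×10^6 mm⁴
I = 1.093×10^6 mm⁴ = 1.093×10^-6 m⁴
Effective length L_e = K·L = 0.5 × 6.71 = 3.355 m
P_cr = π²EI / L_e² = π² × 115×10⁹ × 1.093×10^-6 / 3.355² = 1.102×10^5 N
Factor of safety n = P_cr / P = 110.23 / 20.9 = 5.27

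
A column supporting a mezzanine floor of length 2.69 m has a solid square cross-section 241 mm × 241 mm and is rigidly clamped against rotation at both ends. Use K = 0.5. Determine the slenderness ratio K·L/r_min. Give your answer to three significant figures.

I = a⁴/12 = 241⁴/12 = 2.811×10^8 mm⁴
A = 5.808×10^4 mm²;  r_min = √(I/A) = √(2.811×10^8/5.808×10^4) = 69.57 mm
L_e = K·L = 0.5 × 2.69 m = 1.345 m = 1345.0 mm
λ = L_e / r_min = 1345.0 / 69.57 = 19.3

λ ≈ 19.3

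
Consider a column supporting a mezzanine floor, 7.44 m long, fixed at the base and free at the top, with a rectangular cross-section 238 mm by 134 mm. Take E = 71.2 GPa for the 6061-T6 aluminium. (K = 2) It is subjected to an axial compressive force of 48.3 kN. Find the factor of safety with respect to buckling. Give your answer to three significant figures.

n ≈ 3.14

Buckling occurs about the weak axis: I_min = h·b³/12 with b = 134 mm (the shorter side).
I_min = 238×134³/12 = 4.772×10^7 mm⁴
I = 4.772×10^7 mm⁴ = 4.772×10^-5 m⁴
Effective length L_e = K·L = 2 × 7.44 = 14.88 m
P_cr = π²EI / L_e² = π² × 71.2×10⁹ × 4.772×10^-5 / 14.88² = 1.515×10^5 N
Factor of safety n = P_cr / P = 151.46 / 48.3 = 3.14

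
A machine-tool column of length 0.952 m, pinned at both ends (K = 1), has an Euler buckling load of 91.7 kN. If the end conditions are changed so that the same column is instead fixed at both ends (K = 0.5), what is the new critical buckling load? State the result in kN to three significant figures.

P_cr ≈ 367 kN

P_cr ∝ 1/K², so P_cr,new = P_cr,old × (K_old/K_new)² = 91.7 × (1/0.5)²
= 91.7 × 4.000 = 367 kN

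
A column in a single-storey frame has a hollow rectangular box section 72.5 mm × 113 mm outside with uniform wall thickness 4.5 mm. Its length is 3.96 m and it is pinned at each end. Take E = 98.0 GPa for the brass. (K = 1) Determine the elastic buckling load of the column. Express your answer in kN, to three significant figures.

Inner dimensions: h_i = 113 − 2×4.5 = 104.0 mm, b_i = 72.5 − 2×4.5 = 63.50 mm
Weak-axis I_min = (h_o·b_o³ − h_i·b_i³)/12 with b_o = 72.5, b_i = 63.50 mm (shorter outer/inner sides).
I_min = (113×72.5³ − 104.0×63.50³)/12 = 1.369×10^6 mm⁴
I = 1.369×10^6 mm⁴ = 1.369×10^-6 m⁴
Effective length L_e = K·L = 1 × 3.96 = 3.960 m
P_cr = π²EI / L_e² = π² × 98.0×10⁹ × 1.369×10^-6 / 3.960² = 8.446×10^4 N

P_cr ≈ 84.5 kN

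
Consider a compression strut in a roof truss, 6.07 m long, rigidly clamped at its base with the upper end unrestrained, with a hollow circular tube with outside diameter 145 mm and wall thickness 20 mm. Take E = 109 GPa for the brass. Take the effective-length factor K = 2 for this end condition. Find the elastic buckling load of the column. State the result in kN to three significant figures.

P_cr ≈ 115 kN

Inner diameter d_i = 145 − 2×20 = 105.0 mm
I = π(d_o⁴ − d_i⁴)/64 = π(145⁴ − 105.0⁴)/64 = 1.573×10^7 mm⁴
I = 1.573×10^7 mm⁴ = 1.573×10^-5 m⁴
Effective length L_e = K·L = 2 × 6.07 = 12.14 m
P_cr = π²EI / L_e² = π² × 109×10⁹ × 1.573×10^-5 / 12.14² = 1.148×10^5 N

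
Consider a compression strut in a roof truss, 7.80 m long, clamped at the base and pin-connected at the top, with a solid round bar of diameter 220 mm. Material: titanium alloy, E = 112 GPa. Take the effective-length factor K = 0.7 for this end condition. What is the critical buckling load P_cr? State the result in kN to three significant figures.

P_cr ≈ 4260 kN

I = πd⁴/64 = π×220⁴/64 = 1.150×10^8 mm⁴
I = 1.150×10^8 mm⁴ = 1.150×10^-4 m⁴
Effective length L_e = K·L = 0.7 × 7.80 = 5.460 m
P_cr = π²EI / L_e² = π² × 112×10⁹ × 1.150×10^-4 / 5.460² = 4.264×10^6 N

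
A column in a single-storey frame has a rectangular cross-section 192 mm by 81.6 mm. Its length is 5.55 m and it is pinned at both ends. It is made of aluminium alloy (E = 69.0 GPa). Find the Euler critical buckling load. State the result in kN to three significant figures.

P_cr ≈ 192 kN

Buckling occurs about the weak axis: I_min = h·b³/12 with b = 81.6 mm (the shorter side).
I_min = 192×81.6³/12 = 8.693×10^6 mm⁴
I = 8.693×10^6 mm⁴ = 8.693×10^-6 m⁴
Effective length L_e = K·L = 1 × 5.55 = 5.550 m
P_cr = π²EI / L_e² = π² × 69.0×10⁹ × 8.693×10^-6 / 5.550² = 1.922×10^5 N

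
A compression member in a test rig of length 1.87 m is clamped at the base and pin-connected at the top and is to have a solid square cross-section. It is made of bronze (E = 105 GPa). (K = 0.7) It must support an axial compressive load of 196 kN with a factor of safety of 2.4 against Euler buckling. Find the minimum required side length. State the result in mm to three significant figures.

Required P_cr = n·P = 2.4 × 196 = 470.4 kN
L_e = K·L = 0.7 × 1.87 = 1.309 m
Required I = P_cr·L_e²/(π²E) = 4.704×10^5 × 1.309² / (π² × 1.05×10^11) = 7.778×10^-7 m⁴
I_req = 7.778×10^5 mm⁴
Solid square: I = a⁴/12  ⇒  a = (12I)^(1/4) = (12×7.778×10^5)^(1/4) = 55.3 mm

a ≈ 55.3 mm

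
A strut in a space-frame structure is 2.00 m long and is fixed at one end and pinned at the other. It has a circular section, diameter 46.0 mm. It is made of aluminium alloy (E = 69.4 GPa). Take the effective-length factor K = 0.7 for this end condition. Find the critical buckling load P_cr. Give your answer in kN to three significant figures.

I = πd⁴/64 = π×46.0⁴/64 = 2.198×10^5 mm⁴
I = 2.198×10^5 mm⁴ = 2.198×10^-7 m⁴
Effective length L_e = K·L = 0.7 × 2.00 = 1.400 m
P_cr = π²EI / L_e² = π² × 69.4×10⁹ × 2.198×10^-7 / 1.400² = 7.681×10^4 N

P_cr ≈ 76.8 kN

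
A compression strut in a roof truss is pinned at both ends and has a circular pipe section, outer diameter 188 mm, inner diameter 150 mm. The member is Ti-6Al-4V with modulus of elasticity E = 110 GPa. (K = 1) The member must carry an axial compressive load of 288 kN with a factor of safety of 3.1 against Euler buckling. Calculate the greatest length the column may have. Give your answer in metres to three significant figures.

d_o = 188 mm, d_i = 150 mm
I = π(d_o⁴ − d_i⁴)/64 = π(188⁴ − 150.0⁴)/64 = 3.647×10^7 mm⁴
I = 3.647×10^-5 m⁴
Required critical load P_cr = n·P = 3.1 × 288 = 892.8 kN = 8.928×10^5 N
From P_cr = π²EI/(K·L)²:  L = (1/K)·√(π²EI/P_cr) = (1/1)·√(π²×1.10×10^11×3.647×10^-5/8.928×10^5)
L = 6.66 m

L_max ≈ 6.66 m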